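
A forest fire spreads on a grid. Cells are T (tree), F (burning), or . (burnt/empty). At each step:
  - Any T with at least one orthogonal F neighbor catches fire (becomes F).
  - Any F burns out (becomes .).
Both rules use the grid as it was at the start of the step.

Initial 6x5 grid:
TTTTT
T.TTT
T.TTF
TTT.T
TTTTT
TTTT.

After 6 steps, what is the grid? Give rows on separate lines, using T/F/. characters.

Step 1: 3 trees catch fire, 1 burn out
  TTTTT
  T.TTF
  T.TF.
  TTT.F
  TTTTT
  TTTT.
Step 2: 4 trees catch fire, 3 burn out
  TTTTF
  T.TF.
  T.F..
  TTT..
  TTTTF
  TTTT.
Step 3: 4 trees catch fire, 4 burn out
  TTTF.
  T.F..
  T....
  TTF..
  TTTF.
  TTTT.
Step 4: 4 trees catch fire, 4 burn out
  TTF..
  T....
  T....
  TF...
  TTF..
  TTTF.
Step 5: 4 trees catch fire, 4 burn out
  TF...
  T....
  T....
  F....
  TF...
  TTF..
Step 6: 4 trees catch fire, 4 burn out
  F....
  T....
  F....
  .....
  F....
  TF...

F....
T....
F....
.....
F....
TF...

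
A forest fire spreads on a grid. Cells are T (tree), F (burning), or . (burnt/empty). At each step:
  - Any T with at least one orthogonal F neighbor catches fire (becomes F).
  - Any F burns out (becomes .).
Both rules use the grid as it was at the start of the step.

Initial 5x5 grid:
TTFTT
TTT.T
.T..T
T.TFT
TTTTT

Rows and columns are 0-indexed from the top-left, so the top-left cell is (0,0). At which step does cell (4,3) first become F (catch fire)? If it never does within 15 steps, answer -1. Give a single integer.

Step 1: cell (4,3)='F' (+6 fires, +2 burnt)
  -> target ignites at step 1
Step 2: cell (4,3)='.' (+6 fires, +6 burnt)
Step 3: cell (4,3)='.' (+4 fires, +6 burnt)
Step 4: cell (4,3)='.' (+1 fires, +4 burnt)
Step 5: cell (4,3)='.' (+1 fires, +1 burnt)
Step 6: cell (4,3)='.' (+0 fires, +1 burnt)
  fire out at step 6

1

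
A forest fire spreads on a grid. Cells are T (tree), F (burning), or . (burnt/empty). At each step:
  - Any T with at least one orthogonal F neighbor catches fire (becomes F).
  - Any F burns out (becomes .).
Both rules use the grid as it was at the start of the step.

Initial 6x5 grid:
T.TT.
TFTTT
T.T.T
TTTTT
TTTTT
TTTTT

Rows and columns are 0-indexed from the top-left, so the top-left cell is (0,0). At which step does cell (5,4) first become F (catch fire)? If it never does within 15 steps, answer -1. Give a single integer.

Step 1: cell (5,4)='T' (+2 fires, +1 burnt)
Step 2: cell (5,4)='T' (+5 fires, +2 burnt)
Step 3: cell (5,4)='T' (+4 fires, +5 burnt)
Step 4: cell (5,4)='T' (+5 fires, +4 burnt)
Step 5: cell (5,4)='T' (+5 fires, +5 burnt)
Step 6: cell (5,4)='T' (+3 fires, +5 burnt)
Step 7: cell (5,4)='F' (+1 fires, +3 burnt)
  -> target ignites at step 7
Step 8: cell (5,4)='.' (+0 fires, +1 burnt)
  fire out at step 8

7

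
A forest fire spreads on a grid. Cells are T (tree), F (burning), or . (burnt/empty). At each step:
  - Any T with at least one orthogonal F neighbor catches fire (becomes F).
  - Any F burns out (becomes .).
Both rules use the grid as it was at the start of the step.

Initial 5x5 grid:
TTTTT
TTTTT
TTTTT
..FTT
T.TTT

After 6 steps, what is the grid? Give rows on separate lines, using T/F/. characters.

Step 1: 3 trees catch fire, 1 burn out
  TTTTT
  TTTTT
  TTFTT
  ...FT
  T.FTT
Step 2: 5 trees catch fire, 3 burn out
  TTTTT
  TTFTT
  TF.FT
  ....F
  T..FT
Step 3: 6 trees catch fire, 5 burn out
  TTFTT
  TF.FT
  F...F
  .....
  T...F
Step 4: 4 trees catch fire, 6 burn out
  TF.FT
  F...F
  .....
  .....
  T....
Step 5: 2 trees catch fire, 4 burn out
  F...F
  .....
  .....
  .....
  T....
Step 6: 0 trees catch fire, 2 burn out
  .....
  .....
  .....
  .....
  T....

.....
.....
.....
.....
T....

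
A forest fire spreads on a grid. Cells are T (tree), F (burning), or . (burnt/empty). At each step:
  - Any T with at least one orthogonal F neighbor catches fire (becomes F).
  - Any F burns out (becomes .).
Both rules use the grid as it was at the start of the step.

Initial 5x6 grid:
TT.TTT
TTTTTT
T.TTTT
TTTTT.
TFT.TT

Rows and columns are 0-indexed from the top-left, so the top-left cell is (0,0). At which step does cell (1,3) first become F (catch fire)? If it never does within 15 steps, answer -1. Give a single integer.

Step 1: cell (1,3)='T' (+3 fires, +1 burnt)
Step 2: cell (1,3)='T' (+2 fires, +3 burnt)
Step 3: cell (1,3)='T' (+3 fires, +2 burnt)
Step 4: cell (1,3)='T' (+4 fires, +3 burnt)
Step 5: cell (1,3)='F' (+5 fires, +4 burnt)
  -> target ignites at step 5
Step 6: cell (1,3)='.' (+5 fires, +5 burnt)
Step 7: cell (1,3)='.' (+2 fires, +5 burnt)
Step 8: cell (1,3)='.' (+1 fires, +2 burnt)
Step 9: cell (1,3)='.' (+0 fires, +1 burnt)
  fire out at step 9

5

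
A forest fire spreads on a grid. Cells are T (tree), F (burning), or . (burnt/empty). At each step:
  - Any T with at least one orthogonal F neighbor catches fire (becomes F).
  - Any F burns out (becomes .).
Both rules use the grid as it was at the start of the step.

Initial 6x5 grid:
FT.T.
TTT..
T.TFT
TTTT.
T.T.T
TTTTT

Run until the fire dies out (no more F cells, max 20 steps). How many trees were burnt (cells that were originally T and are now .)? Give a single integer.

Step 1: +5 fires, +2 burnt (F count now 5)
Step 2: +4 fires, +5 burnt (F count now 4)
Step 3: +3 fires, +4 burnt (F count now 3)
Step 4: +2 fires, +3 burnt (F count now 2)
Step 5: +3 fires, +2 burnt (F count now 3)
Step 6: +1 fires, +3 burnt (F count now 1)
Step 7: +1 fires, +1 burnt (F count now 1)
Step 8: +0 fires, +1 burnt (F count now 0)
Fire out after step 8
Initially T: 20, now '.': 29
Total burnt (originally-T cells now '.'): 19

Answer: 19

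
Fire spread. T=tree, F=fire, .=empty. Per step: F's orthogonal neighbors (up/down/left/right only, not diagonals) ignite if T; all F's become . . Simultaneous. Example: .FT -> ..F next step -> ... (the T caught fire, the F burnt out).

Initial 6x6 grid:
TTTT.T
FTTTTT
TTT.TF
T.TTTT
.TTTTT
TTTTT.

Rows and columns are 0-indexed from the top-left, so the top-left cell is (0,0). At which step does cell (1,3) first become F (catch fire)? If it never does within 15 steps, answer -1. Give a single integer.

Step 1: cell (1,3)='T' (+6 fires, +2 burnt)
Step 2: cell (1,3)='T' (+8 fires, +6 burnt)
Step 3: cell (1,3)='F' (+5 fires, +8 burnt)
  -> target ignites at step 3
Step 4: cell (1,3)='.' (+4 fires, +5 burnt)
Step 5: cell (1,3)='.' (+2 fires, +4 burnt)
Step 6: cell (1,3)='.' (+2 fires, +2 burnt)
Step 7: cell (1,3)='.' (+1 fires, +2 burnt)
Step 8: cell (1,3)='.' (+1 fires, +1 burnt)
Step 9: cell (1,3)='.' (+0 fires, +1 burnt)
  fire out at step 9

3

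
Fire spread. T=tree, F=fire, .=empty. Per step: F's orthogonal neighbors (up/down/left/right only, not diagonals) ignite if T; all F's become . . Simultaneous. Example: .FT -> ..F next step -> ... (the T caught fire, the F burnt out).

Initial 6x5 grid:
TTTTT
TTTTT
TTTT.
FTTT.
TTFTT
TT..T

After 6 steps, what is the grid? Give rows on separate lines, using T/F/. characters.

Step 1: 6 trees catch fire, 2 burn out
  TTTTT
  TTTTT
  FTTT.
  .FFT.
  FF.FT
  TT..T
Step 2: 7 trees catch fire, 6 burn out
  TTTTT
  FTTTT
  .FFT.
  ...F.
  ....F
  FF..T
Step 3: 5 trees catch fire, 7 burn out
  FTTTT
  .FFTT
  ...F.
  .....
  .....
  ....F
Step 4: 3 trees catch fire, 5 burn out
  .FFTT
  ...FT
  .....
  .....
  .....
  .....
Step 5: 2 trees catch fire, 3 burn out
  ...FT
  ....F
  .....
  .....
  .....
  .....
Step 6: 1 trees catch fire, 2 burn out
  ....F
  .....
  .....
  .....
  .....
  .....

....F
.....
.....
.....
.....
.....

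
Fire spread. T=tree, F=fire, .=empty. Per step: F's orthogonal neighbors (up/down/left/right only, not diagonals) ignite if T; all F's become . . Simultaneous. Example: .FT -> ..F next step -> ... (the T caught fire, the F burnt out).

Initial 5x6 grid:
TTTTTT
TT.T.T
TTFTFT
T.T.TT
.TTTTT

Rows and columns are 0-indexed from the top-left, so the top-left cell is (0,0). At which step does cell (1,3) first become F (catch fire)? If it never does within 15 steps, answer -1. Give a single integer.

Step 1: cell (1,3)='T' (+5 fires, +2 burnt)
Step 2: cell (1,3)='F' (+7 fires, +5 burnt)
  -> target ignites at step 2
Step 3: cell (1,3)='.' (+8 fires, +7 burnt)
Step 4: cell (1,3)='.' (+3 fires, +8 burnt)
Step 5: cell (1,3)='.' (+0 fires, +3 burnt)
  fire out at step 5

2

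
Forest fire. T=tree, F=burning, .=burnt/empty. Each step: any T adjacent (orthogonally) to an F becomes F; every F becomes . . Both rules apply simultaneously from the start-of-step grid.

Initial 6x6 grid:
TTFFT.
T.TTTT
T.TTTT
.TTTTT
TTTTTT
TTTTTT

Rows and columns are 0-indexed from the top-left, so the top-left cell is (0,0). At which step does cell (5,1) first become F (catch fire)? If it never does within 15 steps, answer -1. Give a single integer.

Step 1: cell (5,1)='T' (+4 fires, +2 burnt)
Step 2: cell (5,1)='T' (+4 fires, +4 burnt)
Step 3: cell (5,1)='T' (+5 fires, +4 burnt)
Step 4: cell (5,1)='T' (+6 fires, +5 burnt)
Step 5: cell (5,1)='T' (+5 fires, +6 burnt)
Step 6: cell (5,1)='F' (+4 fires, +5 burnt)
  -> target ignites at step 6
Step 7: cell (5,1)='.' (+2 fires, +4 burnt)
Step 8: cell (5,1)='.' (+0 fires, +2 burnt)
  fire out at step 8

6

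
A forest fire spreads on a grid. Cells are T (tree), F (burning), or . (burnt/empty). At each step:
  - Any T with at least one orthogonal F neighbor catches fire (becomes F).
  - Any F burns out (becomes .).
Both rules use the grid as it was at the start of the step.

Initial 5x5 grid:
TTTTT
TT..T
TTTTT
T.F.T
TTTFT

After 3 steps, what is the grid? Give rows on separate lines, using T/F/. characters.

Step 1: 3 trees catch fire, 2 burn out
  TTTTT
  TT..T
  TTFTT
  T...T
  TTF.F
Step 2: 4 trees catch fire, 3 burn out
  TTTTT
  TT..T
  TF.FT
  T...F
  TF...
Step 3: 4 trees catch fire, 4 burn out
  TTTTT
  TF..T
  F...F
  T....
  F....

TTTTT
TF..T
F...F
T....
F....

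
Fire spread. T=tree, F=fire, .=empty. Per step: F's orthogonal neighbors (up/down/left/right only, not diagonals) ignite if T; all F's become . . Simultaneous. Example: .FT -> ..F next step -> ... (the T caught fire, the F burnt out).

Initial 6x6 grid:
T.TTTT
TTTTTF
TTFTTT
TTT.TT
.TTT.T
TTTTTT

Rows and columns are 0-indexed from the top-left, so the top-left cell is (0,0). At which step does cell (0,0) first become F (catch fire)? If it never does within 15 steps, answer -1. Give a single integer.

Step 1: cell (0,0)='T' (+7 fires, +2 burnt)
Step 2: cell (0,0)='T' (+9 fires, +7 burnt)
Step 3: cell (0,0)='T' (+8 fires, +9 burnt)
Step 4: cell (0,0)='F' (+4 fires, +8 burnt)
  -> target ignites at step 4
Step 5: cell (0,0)='.' (+2 fires, +4 burnt)
Step 6: cell (0,0)='.' (+0 fires, +2 burnt)
  fire out at step 6

4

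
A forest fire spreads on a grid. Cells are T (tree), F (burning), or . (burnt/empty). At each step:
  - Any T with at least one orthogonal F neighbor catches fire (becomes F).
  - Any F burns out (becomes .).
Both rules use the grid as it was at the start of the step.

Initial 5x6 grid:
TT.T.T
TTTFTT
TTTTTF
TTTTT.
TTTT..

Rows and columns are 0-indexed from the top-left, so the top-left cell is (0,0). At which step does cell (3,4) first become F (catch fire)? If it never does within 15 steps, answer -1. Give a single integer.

Step 1: cell (3,4)='T' (+6 fires, +2 burnt)
Step 2: cell (3,4)='F' (+5 fires, +6 burnt)
  -> target ignites at step 2
Step 3: cell (3,4)='.' (+5 fires, +5 burnt)
Step 4: cell (3,4)='.' (+4 fires, +5 burnt)
Step 5: cell (3,4)='.' (+2 fires, +4 burnt)
Step 6: cell (3,4)='.' (+1 fires, +2 burnt)
Step 7: cell (3,4)='.' (+0 fires, +1 burnt)
  fire out at step 7

2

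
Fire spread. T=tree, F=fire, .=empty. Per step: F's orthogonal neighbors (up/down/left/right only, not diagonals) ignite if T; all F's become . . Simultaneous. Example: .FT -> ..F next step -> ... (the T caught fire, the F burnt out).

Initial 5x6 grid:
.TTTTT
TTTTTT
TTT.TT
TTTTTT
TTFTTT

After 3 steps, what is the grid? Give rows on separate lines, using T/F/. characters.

Step 1: 3 trees catch fire, 1 burn out
  .TTTTT
  TTTTTT
  TTT.TT
  TTFTTT
  TF.FTT
Step 2: 5 trees catch fire, 3 burn out
  .TTTTT
  TTTTTT
  TTF.TT
  TF.FTT
  F...FT
Step 3: 5 trees catch fire, 5 burn out
  .TTTTT
  TTFTTT
  TF..TT
  F...FT
  .....F

.TTTTT
TTFTTT
TF..TT
F...FT
.....F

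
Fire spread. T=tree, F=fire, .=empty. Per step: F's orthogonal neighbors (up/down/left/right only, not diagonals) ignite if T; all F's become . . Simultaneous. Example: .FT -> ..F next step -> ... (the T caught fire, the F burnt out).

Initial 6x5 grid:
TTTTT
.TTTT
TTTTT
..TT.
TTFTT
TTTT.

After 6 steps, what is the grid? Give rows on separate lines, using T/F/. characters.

Step 1: 4 trees catch fire, 1 burn out
  TTTTT
  .TTTT
  TTTTT
  ..FT.
  TF.FT
  TTFT.
Step 2: 6 trees catch fire, 4 burn out
  TTTTT
  .TTTT
  TTFTT
  ...F.
  F...F
  TF.F.
Step 3: 4 trees catch fire, 6 burn out
  TTTTT
  .TFTT
  TF.FT
  .....
  .....
  F....
Step 4: 5 trees catch fire, 4 burn out
  TTFTT
  .F.FT
  F...F
  .....
  .....
  .....
Step 5: 3 trees catch fire, 5 burn out
  TF.FT
  ....F
  .....
  .....
  .....
  .....
Step 6: 2 trees catch fire, 3 burn out
  F...F
  .....
  .....
  .....
  .....
  .....

F...F
.....
.....
.....
.....
.....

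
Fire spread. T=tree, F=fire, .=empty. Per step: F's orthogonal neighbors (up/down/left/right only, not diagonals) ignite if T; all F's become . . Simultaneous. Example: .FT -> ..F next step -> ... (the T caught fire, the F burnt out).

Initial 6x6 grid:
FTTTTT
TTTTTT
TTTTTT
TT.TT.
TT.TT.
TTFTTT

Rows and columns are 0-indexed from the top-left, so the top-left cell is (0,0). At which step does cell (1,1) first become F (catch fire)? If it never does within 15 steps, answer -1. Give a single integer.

Step 1: cell (1,1)='T' (+4 fires, +2 burnt)
Step 2: cell (1,1)='F' (+7 fires, +4 burnt)
  -> target ignites at step 2
Step 3: cell (1,1)='.' (+9 fires, +7 burnt)
Step 4: cell (1,1)='.' (+5 fires, +9 burnt)
Step 5: cell (1,1)='.' (+3 fires, +5 burnt)
Step 6: cell (1,1)='.' (+2 fires, +3 burnt)
Step 7: cell (1,1)='.' (+0 fires, +2 burnt)
  fire out at step 7

2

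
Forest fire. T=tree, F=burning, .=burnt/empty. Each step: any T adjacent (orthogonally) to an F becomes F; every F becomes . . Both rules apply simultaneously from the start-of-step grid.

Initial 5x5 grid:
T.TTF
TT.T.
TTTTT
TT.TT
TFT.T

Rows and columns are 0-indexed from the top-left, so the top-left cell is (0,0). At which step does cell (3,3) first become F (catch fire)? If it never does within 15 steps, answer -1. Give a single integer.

Step 1: cell (3,3)='T' (+4 fires, +2 burnt)
Step 2: cell (3,3)='T' (+4 fires, +4 burnt)
Step 3: cell (3,3)='T' (+4 fires, +4 burnt)
Step 4: cell (3,3)='F' (+3 fires, +4 burnt)
  -> target ignites at step 4
Step 5: cell (3,3)='.' (+2 fires, +3 burnt)
Step 6: cell (3,3)='.' (+1 fires, +2 burnt)
Step 7: cell (3,3)='.' (+0 fires, +1 burnt)
  fire out at step 7

4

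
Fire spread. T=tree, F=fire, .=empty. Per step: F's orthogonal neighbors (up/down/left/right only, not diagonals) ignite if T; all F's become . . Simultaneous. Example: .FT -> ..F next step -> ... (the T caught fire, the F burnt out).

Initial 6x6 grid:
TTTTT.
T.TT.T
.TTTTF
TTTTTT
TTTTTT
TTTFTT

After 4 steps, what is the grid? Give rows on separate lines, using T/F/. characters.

Step 1: 6 trees catch fire, 2 burn out
  TTTTT.
  T.TT.F
  .TTTF.
  TTTTTF
  TTTFTT
  TTF.FT
Step 2: 8 trees catch fire, 6 burn out
  TTTTT.
  T.TT..
  .TTF..
  TTTFF.
  TTF.FF
  TF...F
Step 3: 5 trees catch fire, 8 burn out
  TTTTT.
  T.TF..
  .TF...
  TTF...
  TF....
  F.....
Step 4: 5 trees catch fire, 5 burn out
  TTTFT.
  T.F...
  .F....
  TF....
  F.....
  ......

TTTFT.
T.F...
.F....
TF....
F.....
......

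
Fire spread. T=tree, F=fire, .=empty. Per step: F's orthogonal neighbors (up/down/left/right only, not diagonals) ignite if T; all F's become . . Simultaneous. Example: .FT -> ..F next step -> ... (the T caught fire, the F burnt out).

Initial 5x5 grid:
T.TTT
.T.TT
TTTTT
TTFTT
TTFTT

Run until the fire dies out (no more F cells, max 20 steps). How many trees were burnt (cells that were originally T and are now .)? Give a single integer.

Answer: 19

Derivation:
Step 1: +5 fires, +2 burnt (F count now 5)
Step 2: +6 fires, +5 burnt (F count now 6)
Step 3: +4 fires, +6 burnt (F count now 4)
Step 4: +2 fires, +4 burnt (F count now 2)
Step 5: +2 fires, +2 burnt (F count now 2)
Step 6: +0 fires, +2 burnt (F count now 0)
Fire out after step 6
Initially T: 20, now '.': 24
Total burnt (originally-T cells now '.'): 19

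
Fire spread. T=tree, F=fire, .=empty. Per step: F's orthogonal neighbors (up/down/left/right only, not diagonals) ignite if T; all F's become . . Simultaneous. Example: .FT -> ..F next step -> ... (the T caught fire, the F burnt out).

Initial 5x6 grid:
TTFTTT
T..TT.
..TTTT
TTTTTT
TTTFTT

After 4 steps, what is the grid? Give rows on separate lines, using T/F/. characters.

Step 1: 5 trees catch fire, 2 burn out
  TF.FTT
  T..TT.
  ..TTTT
  TTTFTT
  TTF.FT
Step 2: 8 trees catch fire, 5 burn out
  F...FT
  T..FT.
  ..TFTT
  TTF.FT
  TF...F
Step 3: 8 trees catch fire, 8 burn out
  .....F
  F...F.
  ..F.FT
  TF...F
  F.....
Step 4: 2 trees catch fire, 8 burn out
  ......
  ......
  .....F
  F.....
  ......

......
......
.....F
F.....
......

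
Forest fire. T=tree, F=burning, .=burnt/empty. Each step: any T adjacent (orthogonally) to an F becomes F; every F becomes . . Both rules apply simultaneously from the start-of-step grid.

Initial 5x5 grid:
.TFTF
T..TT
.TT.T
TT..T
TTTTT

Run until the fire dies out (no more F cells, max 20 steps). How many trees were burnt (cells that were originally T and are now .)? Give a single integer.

Step 1: +3 fires, +2 burnt (F count now 3)
Step 2: +2 fires, +3 burnt (F count now 2)
Step 3: +1 fires, +2 burnt (F count now 1)
Step 4: +1 fires, +1 burnt (F count now 1)
Step 5: +1 fires, +1 burnt (F count now 1)
Step 6: +1 fires, +1 burnt (F count now 1)
Step 7: +1 fires, +1 burnt (F count now 1)
Step 8: +2 fires, +1 burnt (F count now 2)
Step 9: +2 fires, +2 burnt (F count now 2)
Step 10: +1 fires, +2 burnt (F count now 1)
Step 11: +0 fires, +1 burnt (F count now 0)
Fire out after step 11
Initially T: 16, now '.': 24
Total burnt (originally-T cells now '.'): 15

Answer: 15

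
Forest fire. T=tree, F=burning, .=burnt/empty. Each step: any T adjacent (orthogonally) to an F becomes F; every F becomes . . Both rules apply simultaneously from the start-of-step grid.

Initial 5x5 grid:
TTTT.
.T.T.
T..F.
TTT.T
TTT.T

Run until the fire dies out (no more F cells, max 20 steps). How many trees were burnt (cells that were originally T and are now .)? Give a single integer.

Step 1: +1 fires, +1 burnt (F count now 1)
Step 2: +1 fires, +1 burnt (F count now 1)
Step 3: +1 fires, +1 burnt (F count now 1)
Step 4: +1 fires, +1 burnt (F count now 1)
Step 5: +2 fires, +1 burnt (F count now 2)
Step 6: +0 fires, +2 burnt (F count now 0)
Fire out after step 6
Initially T: 15, now '.': 16
Total burnt (originally-T cells now '.'): 6

Answer: 6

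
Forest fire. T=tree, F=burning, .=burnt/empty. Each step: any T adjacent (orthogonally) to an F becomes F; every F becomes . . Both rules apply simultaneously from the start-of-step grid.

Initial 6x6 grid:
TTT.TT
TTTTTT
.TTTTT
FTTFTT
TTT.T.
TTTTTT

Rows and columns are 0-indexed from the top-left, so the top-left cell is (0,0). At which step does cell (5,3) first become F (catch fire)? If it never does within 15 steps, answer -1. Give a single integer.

Step 1: cell (5,3)='T' (+5 fires, +2 burnt)
Step 2: cell (5,3)='T' (+9 fires, +5 burnt)
Step 3: cell (5,3)='T' (+7 fires, +9 burnt)
Step 4: cell (5,3)='F' (+7 fires, +7 burnt)
  -> target ignites at step 4
Step 5: cell (5,3)='.' (+2 fires, +7 burnt)
Step 6: cell (5,3)='.' (+0 fires, +2 burnt)
  fire out at step 6

4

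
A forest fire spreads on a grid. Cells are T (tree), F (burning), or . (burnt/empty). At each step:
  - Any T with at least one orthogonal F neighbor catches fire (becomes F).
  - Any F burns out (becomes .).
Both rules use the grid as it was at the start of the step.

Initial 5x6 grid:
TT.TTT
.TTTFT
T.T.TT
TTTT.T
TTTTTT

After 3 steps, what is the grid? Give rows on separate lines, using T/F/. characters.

Step 1: 4 trees catch fire, 1 burn out
  TT.TFT
  .TTF.F
  T.T.FT
  TTTT.T
  TTTTTT
Step 2: 4 trees catch fire, 4 burn out
  TT.F.F
  .TF...
  T.T..F
  TTTT.T
  TTTTTT
Step 3: 3 trees catch fire, 4 burn out
  TT....
  .F....
  T.F...
  TTTT.F
  TTTTTT

TT....
.F....
T.F...
TTTT.F
TTTTTT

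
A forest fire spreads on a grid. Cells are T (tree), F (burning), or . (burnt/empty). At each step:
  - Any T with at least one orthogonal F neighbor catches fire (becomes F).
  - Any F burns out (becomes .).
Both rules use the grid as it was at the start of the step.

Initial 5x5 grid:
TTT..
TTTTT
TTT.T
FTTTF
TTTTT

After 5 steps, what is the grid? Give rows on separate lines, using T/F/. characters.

Step 1: 6 trees catch fire, 2 burn out
  TTT..
  TTTTT
  FTT.F
  .FTF.
  FTTTF
Step 2: 6 trees catch fire, 6 burn out
  TTT..
  FTTTF
  .FT..
  ..F..
  .FTF.
Step 3: 5 trees catch fire, 6 burn out
  FTT..
  .FTF.
  ..F..
  .....
  ..F..
Step 4: 2 trees catch fire, 5 burn out
  .FT..
  ..F..
  .....
  .....
  .....
Step 5: 1 trees catch fire, 2 burn out
  ..F..
  .....
  .....
  .....
  .....

..F..
.....
.....
.....
.....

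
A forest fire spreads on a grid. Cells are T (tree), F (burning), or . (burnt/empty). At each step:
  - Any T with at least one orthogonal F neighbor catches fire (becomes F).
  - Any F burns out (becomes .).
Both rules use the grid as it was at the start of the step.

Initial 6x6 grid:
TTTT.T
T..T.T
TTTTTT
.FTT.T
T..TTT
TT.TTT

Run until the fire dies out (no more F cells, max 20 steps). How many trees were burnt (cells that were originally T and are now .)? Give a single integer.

Step 1: +2 fires, +1 burnt (F count now 2)
Step 2: +3 fires, +2 burnt (F count now 3)
Step 3: +3 fires, +3 burnt (F count now 3)
Step 4: +5 fires, +3 burnt (F count now 5)
Step 5: +5 fires, +5 burnt (F count now 5)
Step 6: +4 fires, +5 burnt (F count now 4)
Step 7: +1 fires, +4 burnt (F count now 1)
Step 8: +0 fires, +1 burnt (F count now 0)
Fire out after step 8
Initially T: 26, now '.': 33
Total burnt (originally-T cells now '.'): 23

Answer: 23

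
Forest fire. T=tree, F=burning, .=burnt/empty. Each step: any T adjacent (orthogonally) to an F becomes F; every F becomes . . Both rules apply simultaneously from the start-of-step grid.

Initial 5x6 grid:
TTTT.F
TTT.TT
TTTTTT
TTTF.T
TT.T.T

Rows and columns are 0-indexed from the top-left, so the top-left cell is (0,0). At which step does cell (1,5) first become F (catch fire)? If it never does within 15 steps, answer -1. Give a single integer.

Step 1: cell (1,5)='F' (+4 fires, +2 burnt)
  -> target ignites at step 1
Step 2: cell (1,5)='.' (+5 fires, +4 burnt)
Step 3: cell (1,5)='.' (+5 fires, +5 burnt)
Step 4: cell (1,5)='.' (+5 fires, +5 burnt)
Step 5: cell (1,5)='.' (+3 fires, +5 burnt)
Step 6: cell (1,5)='.' (+1 fires, +3 burnt)
Step 7: cell (1,5)='.' (+0 fires, +1 burnt)
  fire out at step 7

1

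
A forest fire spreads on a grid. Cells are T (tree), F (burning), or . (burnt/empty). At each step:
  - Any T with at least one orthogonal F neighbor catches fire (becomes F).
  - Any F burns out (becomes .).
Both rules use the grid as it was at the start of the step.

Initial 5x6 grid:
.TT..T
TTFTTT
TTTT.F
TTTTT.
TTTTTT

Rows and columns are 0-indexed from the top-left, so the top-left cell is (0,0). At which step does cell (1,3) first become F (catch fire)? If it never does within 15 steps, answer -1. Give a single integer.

Step 1: cell (1,3)='F' (+5 fires, +2 burnt)
  -> target ignites at step 1
Step 2: cell (1,3)='.' (+7 fires, +5 burnt)
Step 3: cell (1,3)='.' (+4 fires, +7 burnt)
Step 4: cell (1,3)='.' (+4 fires, +4 burnt)
Step 5: cell (1,3)='.' (+2 fires, +4 burnt)
Step 6: cell (1,3)='.' (+1 fires, +2 burnt)
Step 7: cell (1,3)='.' (+0 fires, +1 burnt)
  fire out at step 7

1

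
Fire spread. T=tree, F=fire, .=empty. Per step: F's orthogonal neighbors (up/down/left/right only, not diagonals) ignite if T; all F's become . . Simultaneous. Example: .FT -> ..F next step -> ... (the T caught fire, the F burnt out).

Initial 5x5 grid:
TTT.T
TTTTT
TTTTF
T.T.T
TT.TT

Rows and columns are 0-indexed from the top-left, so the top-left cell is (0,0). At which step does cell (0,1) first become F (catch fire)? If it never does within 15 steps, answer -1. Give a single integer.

Step 1: cell (0,1)='T' (+3 fires, +1 burnt)
Step 2: cell (0,1)='T' (+4 fires, +3 burnt)
Step 3: cell (0,1)='T' (+4 fires, +4 burnt)
Step 4: cell (0,1)='T' (+3 fires, +4 burnt)
Step 5: cell (0,1)='F' (+3 fires, +3 burnt)
  -> target ignites at step 5
Step 6: cell (0,1)='.' (+2 fires, +3 burnt)
Step 7: cell (0,1)='.' (+1 fires, +2 burnt)
Step 8: cell (0,1)='.' (+0 fires, +1 burnt)
  fire out at step 8

5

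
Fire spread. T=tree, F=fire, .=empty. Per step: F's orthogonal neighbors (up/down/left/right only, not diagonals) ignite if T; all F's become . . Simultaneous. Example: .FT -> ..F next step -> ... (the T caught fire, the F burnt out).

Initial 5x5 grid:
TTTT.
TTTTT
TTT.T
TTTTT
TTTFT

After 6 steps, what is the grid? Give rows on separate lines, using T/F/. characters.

Step 1: 3 trees catch fire, 1 burn out
  TTTT.
  TTTTT
  TTT.T
  TTTFT
  TTF.F
Step 2: 3 trees catch fire, 3 burn out
  TTTT.
  TTTTT
  TTT.T
  TTF.F
  TF...
Step 3: 4 trees catch fire, 3 burn out
  TTTT.
  TTTTT
  TTF.F
  TF...
  F....
Step 4: 4 trees catch fire, 4 burn out
  TTTT.
  TTFTF
  TF...
  F....
  .....
Step 5: 4 trees catch fire, 4 burn out
  TTFT.
  TF.F.
  F....
  .....
  .....
Step 6: 3 trees catch fire, 4 burn out
  TF.F.
  F....
  .....
  .....
  .....

TF.F.
F....
.....
.....
.....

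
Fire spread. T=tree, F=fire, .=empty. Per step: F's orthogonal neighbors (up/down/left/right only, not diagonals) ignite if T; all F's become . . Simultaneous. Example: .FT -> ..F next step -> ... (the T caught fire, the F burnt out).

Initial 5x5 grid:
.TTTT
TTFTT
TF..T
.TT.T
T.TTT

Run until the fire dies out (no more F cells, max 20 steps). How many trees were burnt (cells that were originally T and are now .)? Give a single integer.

Step 1: +5 fires, +2 burnt (F count now 5)
Step 2: +5 fires, +5 burnt (F count now 5)
Step 3: +3 fires, +5 burnt (F count now 3)
Step 4: +2 fires, +3 burnt (F count now 2)
Step 5: +1 fires, +2 burnt (F count now 1)
Step 6: +0 fires, +1 burnt (F count now 0)
Fire out after step 6
Initially T: 17, now '.': 24
Total burnt (originally-T cells now '.'): 16

Answer: 16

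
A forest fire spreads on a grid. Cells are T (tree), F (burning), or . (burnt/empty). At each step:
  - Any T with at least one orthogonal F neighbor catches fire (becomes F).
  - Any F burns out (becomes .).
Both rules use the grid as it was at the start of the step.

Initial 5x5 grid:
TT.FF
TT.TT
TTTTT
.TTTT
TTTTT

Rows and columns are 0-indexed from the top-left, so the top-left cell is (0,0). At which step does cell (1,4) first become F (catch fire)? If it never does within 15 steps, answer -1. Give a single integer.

Step 1: cell (1,4)='F' (+2 fires, +2 burnt)
  -> target ignites at step 1
Step 2: cell (1,4)='.' (+2 fires, +2 burnt)
Step 3: cell (1,4)='.' (+3 fires, +2 burnt)
Step 4: cell (1,4)='.' (+4 fires, +3 burnt)
Step 5: cell (1,4)='.' (+4 fires, +4 burnt)
Step 6: cell (1,4)='.' (+3 fires, +4 burnt)
Step 7: cell (1,4)='.' (+2 fires, +3 burnt)
Step 8: cell (1,4)='.' (+0 fires, +2 burnt)
  fire out at step 8

1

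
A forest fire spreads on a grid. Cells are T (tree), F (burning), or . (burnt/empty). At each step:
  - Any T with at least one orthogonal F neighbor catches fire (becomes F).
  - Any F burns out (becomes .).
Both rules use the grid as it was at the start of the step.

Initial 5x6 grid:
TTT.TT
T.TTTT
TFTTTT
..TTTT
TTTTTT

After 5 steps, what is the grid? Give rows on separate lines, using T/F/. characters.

Step 1: 2 trees catch fire, 1 burn out
  TTT.TT
  T.TTTT
  F.FTTT
  ..TTTT
  TTTTTT
Step 2: 4 trees catch fire, 2 burn out
  TTT.TT
  F.FTTT
  ...FTT
  ..FTTT
  TTTTTT
Step 3: 6 trees catch fire, 4 burn out
  FTF.TT
  ...FTT
  ....FT
  ...FTT
  TTFTTT
Step 4: 6 trees catch fire, 6 burn out
  .F..TT
  ....FT
  .....F
  ....FT
  TF.FTT
Step 5: 5 trees catch fire, 6 burn out
  ....FT
  .....F
  ......
  .....F
  F...FT

....FT
.....F
......
.....F
F...FT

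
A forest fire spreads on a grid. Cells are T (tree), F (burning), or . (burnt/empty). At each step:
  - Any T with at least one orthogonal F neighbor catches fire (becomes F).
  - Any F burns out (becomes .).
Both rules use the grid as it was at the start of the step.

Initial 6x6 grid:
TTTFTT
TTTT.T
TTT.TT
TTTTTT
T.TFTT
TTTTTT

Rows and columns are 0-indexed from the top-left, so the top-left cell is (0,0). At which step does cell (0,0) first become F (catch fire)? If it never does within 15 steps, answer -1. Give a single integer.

Step 1: cell (0,0)='T' (+7 fires, +2 burnt)
Step 2: cell (0,0)='T' (+8 fires, +7 burnt)
Step 3: cell (0,0)='F' (+9 fires, +8 burnt)
  -> target ignites at step 3
Step 4: cell (0,0)='.' (+5 fires, +9 burnt)
Step 5: cell (0,0)='.' (+2 fires, +5 burnt)
Step 6: cell (0,0)='.' (+0 fires, +2 burnt)
  fire out at step 6

3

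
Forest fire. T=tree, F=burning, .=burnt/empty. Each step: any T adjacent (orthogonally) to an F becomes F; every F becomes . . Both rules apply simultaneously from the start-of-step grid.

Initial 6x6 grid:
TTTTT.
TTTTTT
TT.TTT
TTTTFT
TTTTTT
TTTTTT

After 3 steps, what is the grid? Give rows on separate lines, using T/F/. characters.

Step 1: 4 trees catch fire, 1 burn out
  TTTTT.
  TTTTTT
  TT.TFT
  TTTF.F
  TTTTFT
  TTTTTT
Step 2: 7 trees catch fire, 4 burn out
  TTTTT.
  TTTTFT
  TT.F.F
  TTF...
  TTTF.F
  TTTTFT
Step 3: 7 trees catch fire, 7 burn out
  TTTTF.
  TTTF.F
  TT....
  TF....
  TTF...
  TTTF.F

TTTTF.
TTTF.F
TT....
TF....
TTF...
TTTF.F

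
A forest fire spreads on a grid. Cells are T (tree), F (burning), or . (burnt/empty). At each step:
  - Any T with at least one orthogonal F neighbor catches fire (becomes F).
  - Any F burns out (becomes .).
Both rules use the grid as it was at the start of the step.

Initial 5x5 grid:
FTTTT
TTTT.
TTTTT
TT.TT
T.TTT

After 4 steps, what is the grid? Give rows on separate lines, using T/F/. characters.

Step 1: 2 trees catch fire, 1 burn out
  .FTTT
  FTTT.
  TTTTT
  TT.TT
  T.TTT
Step 2: 3 trees catch fire, 2 burn out
  ..FTT
  .FTT.
  FTTTT
  TT.TT
  T.TTT
Step 3: 4 trees catch fire, 3 burn out
  ...FT
  ..FT.
  .FTTT
  FT.TT
  T.TTT
Step 4: 5 trees catch fire, 4 burn out
  ....F
  ...F.
  ..FTT
  .F.TT
  F.TTT

....F
...F.
..FTT
.F.TT
F.TTT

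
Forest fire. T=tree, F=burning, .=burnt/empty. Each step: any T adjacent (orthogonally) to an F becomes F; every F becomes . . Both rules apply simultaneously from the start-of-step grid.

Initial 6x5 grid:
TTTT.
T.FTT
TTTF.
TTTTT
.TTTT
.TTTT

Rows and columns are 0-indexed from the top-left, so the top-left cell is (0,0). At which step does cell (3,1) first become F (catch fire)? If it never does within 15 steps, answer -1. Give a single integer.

Step 1: cell (3,1)='T' (+4 fires, +2 burnt)
Step 2: cell (3,1)='T' (+7 fires, +4 burnt)
Step 3: cell (3,1)='F' (+6 fires, +7 burnt)
  -> target ignites at step 3
Step 4: cell (3,1)='.' (+5 fires, +6 burnt)
Step 5: cell (3,1)='.' (+1 fires, +5 burnt)
Step 6: cell (3,1)='.' (+0 fires, +1 burnt)
  fire out at step 6

3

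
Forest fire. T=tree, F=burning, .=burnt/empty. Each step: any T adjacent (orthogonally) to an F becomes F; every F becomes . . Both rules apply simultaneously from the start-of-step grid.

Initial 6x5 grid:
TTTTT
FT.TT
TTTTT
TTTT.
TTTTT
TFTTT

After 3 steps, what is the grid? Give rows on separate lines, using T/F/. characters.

Step 1: 6 trees catch fire, 2 burn out
  FTTTT
  .F.TT
  FTTTT
  TTTT.
  TFTTT
  F.FTT
Step 2: 7 trees catch fire, 6 burn out
  .FTTT
  ...TT
  .FTTT
  FFTT.
  F.FTT
  ...FT
Step 3: 5 trees catch fire, 7 burn out
  ..FTT
  ...TT
  ..FTT
  ..FT.
  ...FT
  ....F

..FTT
...TT
..FTT
..FT.
...FT
....F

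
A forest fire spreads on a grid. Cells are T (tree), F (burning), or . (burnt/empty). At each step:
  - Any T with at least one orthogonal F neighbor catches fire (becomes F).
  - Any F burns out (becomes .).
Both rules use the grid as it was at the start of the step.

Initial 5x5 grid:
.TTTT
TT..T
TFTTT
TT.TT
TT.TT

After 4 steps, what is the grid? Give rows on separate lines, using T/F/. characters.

Step 1: 4 trees catch fire, 1 burn out
  .TTTT
  TF..T
  F.FTT
  TF.TT
  TT.TT
Step 2: 5 trees catch fire, 4 burn out
  .FTTT
  F...T
  ...FT
  F..TT
  TF.TT
Step 3: 4 trees catch fire, 5 burn out
  ..FTT
  ....T
  ....F
  ...FT
  F..TT
Step 4: 4 trees catch fire, 4 burn out
  ...FT
  ....F
  .....
  ....F
  ...FT

...FT
....F
.....
....F
...FT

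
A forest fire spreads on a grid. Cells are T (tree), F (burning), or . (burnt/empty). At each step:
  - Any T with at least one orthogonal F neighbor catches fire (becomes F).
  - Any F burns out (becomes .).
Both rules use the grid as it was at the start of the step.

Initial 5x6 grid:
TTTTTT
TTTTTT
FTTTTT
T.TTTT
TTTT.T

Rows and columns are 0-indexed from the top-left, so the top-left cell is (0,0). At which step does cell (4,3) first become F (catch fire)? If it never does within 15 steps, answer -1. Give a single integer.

Step 1: cell (4,3)='T' (+3 fires, +1 burnt)
Step 2: cell (4,3)='T' (+4 fires, +3 burnt)
Step 3: cell (4,3)='T' (+5 fires, +4 burnt)
Step 4: cell (4,3)='T' (+5 fires, +5 burnt)
Step 5: cell (4,3)='F' (+5 fires, +5 burnt)
  -> target ignites at step 5
Step 6: cell (4,3)='.' (+3 fires, +5 burnt)
Step 7: cell (4,3)='.' (+2 fires, +3 burnt)
Step 8: cell (4,3)='.' (+0 fires, +2 burnt)
  fire out at step 8

5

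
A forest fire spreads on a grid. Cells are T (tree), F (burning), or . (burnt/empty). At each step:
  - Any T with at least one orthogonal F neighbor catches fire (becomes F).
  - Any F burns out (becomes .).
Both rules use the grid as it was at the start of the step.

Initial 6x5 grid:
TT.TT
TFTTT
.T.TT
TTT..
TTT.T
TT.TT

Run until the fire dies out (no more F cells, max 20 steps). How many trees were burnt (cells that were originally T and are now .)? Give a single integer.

Answer: 19

Derivation:
Step 1: +4 fires, +1 burnt (F count now 4)
Step 2: +3 fires, +4 burnt (F count now 3)
Step 3: +6 fires, +3 burnt (F count now 6)
Step 4: +5 fires, +6 burnt (F count now 5)
Step 5: +1 fires, +5 burnt (F count now 1)
Step 6: +0 fires, +1 burnt (F count now 0)
Fire out after step 6
Initially T: 22, now '.': 27
Total burnt (originally-T cells now '.'): 19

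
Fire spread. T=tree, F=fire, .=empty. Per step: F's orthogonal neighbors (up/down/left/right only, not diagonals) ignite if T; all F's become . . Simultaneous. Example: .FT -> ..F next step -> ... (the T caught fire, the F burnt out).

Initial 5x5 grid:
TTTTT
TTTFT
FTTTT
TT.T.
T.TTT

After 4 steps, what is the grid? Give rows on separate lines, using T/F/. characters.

Step 1: 7 trees catch fire, 2 burn out
  TTTFT
  FTF.F
  .FTFT
  FT.T.
  T.TTT
Step 2: 9 trees catch fire, 7 burn out
  FTF.F
  .F...
  ..F.F
  .F.F.
  F.TTT
Step 3: 2 trees catch fire, 9 burn out
  .F...
  .....
  .....
  .....
  ..TFT
Step 4: 2 trees catch fire, 2 burn out
  .....
  .....
  .....
  .....
  ..F.F

.....
.....
.....
.....
..F.F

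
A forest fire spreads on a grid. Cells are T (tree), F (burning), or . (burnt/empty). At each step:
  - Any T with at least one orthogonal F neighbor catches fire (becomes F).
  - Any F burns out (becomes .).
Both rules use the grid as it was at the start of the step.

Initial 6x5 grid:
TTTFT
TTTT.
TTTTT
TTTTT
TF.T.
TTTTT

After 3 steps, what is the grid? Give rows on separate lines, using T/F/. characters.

Step 1: 6 trees catch fire, 2 burn out
  TTF.F
  TTTF.
  TTTTT
  TFTTT
  F..T.
  TFTTT
Step 2: 8 trees catch fire, 6 burn out
  TF...
  TTF..
  TFTFT
  F.FTT
  ...T.
  F.FTT
Step 3: 7 trees catch fire, 8 burn out
  F....
  TF...
  F.F.F
  ...FT
  ...T.
  ...FT

F....
TF...
F.F.F
...FT
...T.
...FT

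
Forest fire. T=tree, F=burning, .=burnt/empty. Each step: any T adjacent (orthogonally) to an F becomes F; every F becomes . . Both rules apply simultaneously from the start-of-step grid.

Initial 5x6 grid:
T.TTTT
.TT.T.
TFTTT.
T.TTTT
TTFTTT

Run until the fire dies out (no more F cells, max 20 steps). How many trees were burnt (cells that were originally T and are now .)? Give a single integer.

Answer: 21

Derivation:
Step 1: +6 fires, +2 burnt (F count now 6)
Step 2: +6 fires, +6 burnt (F count now 6)
Step 3: +4 fires, +6 burnt (F count now 4)
Step 4: +3 fires, +4 burnt (F count now 3)
Step 5: +1 fires, +3 burnt (F count now 1)
Step 6: +1 fires, +1 burnt (F count now 1)
Step 7: +0 fires, +1 burnt (F count now 0)
Fire out after step 7
Initially T: 22, now '.': 29
Total burnt (originally-T cells now '.'): 21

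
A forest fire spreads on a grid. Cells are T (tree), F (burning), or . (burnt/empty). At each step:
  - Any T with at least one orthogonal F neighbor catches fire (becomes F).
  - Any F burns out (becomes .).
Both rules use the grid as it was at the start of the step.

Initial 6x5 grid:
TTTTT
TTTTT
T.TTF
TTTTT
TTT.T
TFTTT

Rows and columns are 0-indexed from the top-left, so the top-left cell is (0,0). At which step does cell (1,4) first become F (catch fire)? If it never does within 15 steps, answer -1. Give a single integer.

Step 1: cell (1,4)='F' (+6 fires, +2 burnt)
  -> target ignites at step 1
Step 2: cell (1,4)='.' (+9 fires, +6 burnt)
Step 3: cell (1,4)='.' (+5 fires, +9 burnt)
Step 4: cell (1,4)='.' (+3 fires, +5 burnt)
Step 5: cell (1,4)='.' (+2 fires, +3 burnt)
Step 6: cell (1,4)='.' (+1 fires, +2 burnt)
Step 7: cell (1,4)='.' (+0 fires, +1 burnt)
  fire out at step 7

1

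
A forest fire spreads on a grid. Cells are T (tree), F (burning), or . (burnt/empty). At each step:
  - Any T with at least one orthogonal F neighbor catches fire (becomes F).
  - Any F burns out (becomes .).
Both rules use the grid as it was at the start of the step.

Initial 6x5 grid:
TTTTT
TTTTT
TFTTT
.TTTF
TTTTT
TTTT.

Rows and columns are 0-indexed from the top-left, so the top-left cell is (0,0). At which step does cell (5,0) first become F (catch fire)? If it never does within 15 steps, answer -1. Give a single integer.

Step 1: cell (5,0)='T' (+7 fires, +2 burnt)
Step 2: cell (5,0)='T' (+8 fires, +7 burnt)
Step 3: cell (5,0)='T' (+8 fires, +8 burnt)
Step 4: cell (5,0)='F' (+3 fires, +8 burnt)
  -> target ignites at step 4
Step 5: cell (5,0)='.' (+0 fires, +3 burnt)
  fire out at step 5

4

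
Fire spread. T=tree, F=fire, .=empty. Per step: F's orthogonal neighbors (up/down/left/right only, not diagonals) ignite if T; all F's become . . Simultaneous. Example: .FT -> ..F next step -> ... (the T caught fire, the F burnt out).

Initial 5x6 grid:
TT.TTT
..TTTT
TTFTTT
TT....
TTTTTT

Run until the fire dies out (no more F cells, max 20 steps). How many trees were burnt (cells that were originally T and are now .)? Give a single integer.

Step 1: +3 fires, +1 burnt (F count now 3)
Step 2: +4 fires, +3 burnt (F count now 4)
Step 3: +5 fires, +4 burnt (F count now 5)
Step 4: +4 fires, +5 burnt (F count now 4)
Step 5: +2 fires, +4 burnt (F count now 2)
Step 6: +1 fires, +2 burnt (F count now 1)
Step 7: +1 fires, +1 burnt (F count now 1)
Step 8: +0 fires, +1 burnt (F count now 0)
Fire out after step 8
Initially T: 22, now '.': 28
Total burnt (originally-T cells now '.'): 20

Answer: 20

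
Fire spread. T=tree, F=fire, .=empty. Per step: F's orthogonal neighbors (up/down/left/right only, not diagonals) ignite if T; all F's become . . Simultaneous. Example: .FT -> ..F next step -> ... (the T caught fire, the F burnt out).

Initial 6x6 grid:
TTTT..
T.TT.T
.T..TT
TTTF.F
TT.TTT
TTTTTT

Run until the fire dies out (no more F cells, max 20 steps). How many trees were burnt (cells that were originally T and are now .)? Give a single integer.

Answer: 18

Derivation:
Step 1: +4 fires, +2 burnt (F count now 4)
Step 2: +6 fires, +4 burnt (F count now 6)
Step 3: +5 fires, +6 burnt (F count now 5)
Step 4: +2 fires, +5 burnt (F count now 2)
Step 5: +1 fires, +2 burnt (F count now 1)
Step 6: +0 fires, +1 burnt (F count now 0)
Fire out after step 6
Initially T: 25, now '.': 29
Total burnt (originally-T cells now '.'): 18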